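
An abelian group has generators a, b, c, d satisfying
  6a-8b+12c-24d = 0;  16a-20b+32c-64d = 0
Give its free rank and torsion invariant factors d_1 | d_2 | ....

rank_ℚ(R)=2; free=4−2=2
SNF(R) diag = [2, 4] → torsion [2, 4]

Answer: M ≅ ℤ^2 ⊕ ℤ/2 ⊕ ℤ/4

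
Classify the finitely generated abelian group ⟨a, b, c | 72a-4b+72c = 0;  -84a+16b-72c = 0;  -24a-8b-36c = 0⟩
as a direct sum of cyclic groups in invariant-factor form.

Answer: M ≅ ℤ/4 ⊕ ℤ/12 ⊕ ℤ/36

Derivation:
rank_ℚ(R)=3; free=3−3=0
SNF(R) diag = [4, 12, 36] → torsion [4, 12, 36]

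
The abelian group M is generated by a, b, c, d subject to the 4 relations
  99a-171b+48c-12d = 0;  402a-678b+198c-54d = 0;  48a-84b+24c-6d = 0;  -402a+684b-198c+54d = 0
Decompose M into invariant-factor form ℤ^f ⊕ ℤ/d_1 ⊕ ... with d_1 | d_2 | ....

Answer: M ≅ ℤ/3 ⊕ ℤ/6 ⊕ ℤ/6 ⊕ ℤ/18

Derivation:
rank_ℚ(R)=4; free=4−4=0
SNF(R) diag = [3, 6, 6, 18] → torsion [3, 6, 6, 18]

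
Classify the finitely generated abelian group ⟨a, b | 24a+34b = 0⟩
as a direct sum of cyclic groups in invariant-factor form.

Answer: M ≅ ℤ^1 ⊕ ℤ/2

Derivation:
rank_ℚ(R)=1; free=2−1=1
SNF(R) diag = [2] → torsion [2]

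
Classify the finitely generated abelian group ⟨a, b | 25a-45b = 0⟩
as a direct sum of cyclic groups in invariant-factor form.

rank_ℚ(R)=1; free=2−1=1
SNF(R) diag = [5] → torsion [5]

Answer: M ≅ ℤ^1 ⊕ ℤ/5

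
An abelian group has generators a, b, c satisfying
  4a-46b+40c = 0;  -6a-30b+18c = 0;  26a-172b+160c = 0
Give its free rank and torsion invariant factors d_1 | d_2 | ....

rank_ℚ(R)=3; free=3−3=0
SNF(R) diag = [2, 2, 6] → torsion [2, 2, 6]

Answer: M ≅ ℤ/2 ⊕ ℤ/2 ⊕ ℤ/6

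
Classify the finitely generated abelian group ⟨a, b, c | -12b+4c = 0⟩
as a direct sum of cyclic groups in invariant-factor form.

Answer: M ≅ ℤ^2 ⊕ ℤ/4

Derivation:
rank_ℚ(R)=1; free=3−1=2
SNF(R) diag = [4] → torsion [4]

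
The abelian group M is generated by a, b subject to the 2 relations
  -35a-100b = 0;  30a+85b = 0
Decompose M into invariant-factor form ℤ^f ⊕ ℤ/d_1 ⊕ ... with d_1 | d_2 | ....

Answer: M ≅ ℤ/5 ⊕ ℤ/5

Derivation:
rank_ℚ(R)=2; free=2−2=0
SNF(R) diag = [5, 5] → torsion [5, 5]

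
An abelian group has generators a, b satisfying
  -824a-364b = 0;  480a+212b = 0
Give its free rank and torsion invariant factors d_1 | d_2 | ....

Answer: M ≅ ℤ/4 ⊕ ℤ/8

Derivation:
rank_ℚ(R)=2; free=2−2=0
SNF(R) diag = [4, 8] → torsion [4, 8]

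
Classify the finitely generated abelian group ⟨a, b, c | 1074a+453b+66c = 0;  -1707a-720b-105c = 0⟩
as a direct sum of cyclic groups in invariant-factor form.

rank_ℚ(R)=2; free=3−2=1
SNF(R) diag = [3, 3] → torsion [3, 3]

Answer: M ≅ ℤ^1 ⊕ ℤ/3 ⊕ ℤ/3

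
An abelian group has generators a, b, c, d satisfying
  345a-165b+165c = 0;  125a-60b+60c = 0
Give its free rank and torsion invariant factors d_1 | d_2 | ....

rank_ℚ(R)=2; free=4−2=2
SNF(R) diag = [5, 15] → torsion [5, 15]

Answer: M ≅ ℤ^2 ⊕ ℤ/5 ⊕ ℤ/15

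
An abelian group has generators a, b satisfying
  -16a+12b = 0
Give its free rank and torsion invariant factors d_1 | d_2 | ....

rank_ℚ(R)=1; free=2−1=1
SNF(R) diag = [4] → torsion [4]

Answer: M ≅ ℤ^1 ⊕ ℤ/4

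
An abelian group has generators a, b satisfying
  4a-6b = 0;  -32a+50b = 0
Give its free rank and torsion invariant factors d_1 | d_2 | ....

Answer: M ≅ ℤ/2 ⊕ ℤ/4

Derivation:
rank_ℚ(R)=2; free=2−2=0
SNF(R) diag = [2, 4] → torsion [2, 4]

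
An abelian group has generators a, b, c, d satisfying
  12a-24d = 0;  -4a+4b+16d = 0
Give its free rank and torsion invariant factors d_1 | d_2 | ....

rank_ℚ(R)=2; free=4−2=2
SNF(R) diag = [4, 12] → torsion [4, 12]

Answer: M ≅ ℤ^2 ⊕ ℤ/4 ⊕ ℤ/12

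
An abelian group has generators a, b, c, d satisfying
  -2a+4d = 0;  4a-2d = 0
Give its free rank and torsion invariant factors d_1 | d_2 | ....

rank_ℚ(R)=2; free=4−2=2
SNF(R) diag = [2, 6] → torsion [2, 6]

Answer: M ≅ ℤ^2 ⊕ ℤ/2 ⊕ ℤ/6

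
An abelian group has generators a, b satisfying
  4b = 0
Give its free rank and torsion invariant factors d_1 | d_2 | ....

Answer: M ≅ ℤ^1 ⊕ ℤ/4

Derivation:
rank_ℚ(R)=1; free=2−1=1
SNF(R) diag = [4] → torsion [4]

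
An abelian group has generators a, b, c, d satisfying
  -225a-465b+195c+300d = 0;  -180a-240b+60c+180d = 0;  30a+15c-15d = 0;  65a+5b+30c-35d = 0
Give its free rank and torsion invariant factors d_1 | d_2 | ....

Answer: M ≅ ℤ/5 ⊕ ℤ/15 ⊕ ℤ/30 ⊕ ℤ/60

Derivation:
rank_ℚ(R)=4; free=4−4=0
SNF(R) diag = [5, 15, 30, 60] → torsion [5, 15, 30, 60]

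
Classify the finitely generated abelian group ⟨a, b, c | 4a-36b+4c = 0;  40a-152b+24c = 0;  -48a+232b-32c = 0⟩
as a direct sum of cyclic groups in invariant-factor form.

rank_ℚ(R)=3; free=3−3=0
SNF(R) diag = [4, 8, 16] → torsion [4, 8, 16]

Answer: M ≅ ℤ/4 ⊕ ℤ/8 ⊕ ℤ/16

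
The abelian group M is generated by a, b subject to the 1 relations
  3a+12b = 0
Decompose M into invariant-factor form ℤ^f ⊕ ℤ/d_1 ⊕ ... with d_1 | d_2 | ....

rank_ℚ(R)=1; free=2−1=1
SNF(R) diag = [3] → torsion [3]

Answer: M ≅ ℤ^1 ⊕ ℤ/3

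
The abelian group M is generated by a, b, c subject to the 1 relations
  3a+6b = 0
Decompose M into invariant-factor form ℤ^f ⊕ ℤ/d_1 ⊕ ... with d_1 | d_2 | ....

rank_ℚ(R)=1; free=3−1=2
SNF(R) diag = [3] → torsion [3]

Answer: M ≅ ℤ^2 ⊕ ℤ/3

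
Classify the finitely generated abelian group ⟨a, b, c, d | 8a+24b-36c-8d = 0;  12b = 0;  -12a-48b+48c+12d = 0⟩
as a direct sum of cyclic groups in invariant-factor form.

rank_ℚ(R)=3; free=4−3=1
SNF(R) diag = [4, 12, 12] → torsion [4, 12, 12]

Answer: M ≅ ℤ^1 ⊕ ℤ/4 ⊕ ℤ/12 ⊕ ℤ/12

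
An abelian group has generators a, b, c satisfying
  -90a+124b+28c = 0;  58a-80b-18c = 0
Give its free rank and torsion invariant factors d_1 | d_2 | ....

rank_ℚ(R)=2; free=3−2=1
SNF(R) diag = [2, 2] → torsion [2, 2]

Answer: M ≅ ℤ^1 ⊕ ℤ/2 ⊕ ℤ/2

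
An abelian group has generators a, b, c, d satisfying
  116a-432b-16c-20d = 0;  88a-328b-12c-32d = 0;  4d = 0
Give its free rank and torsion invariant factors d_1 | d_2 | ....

Answer: M ≅ ℤ^1 ⊕ ℤ/4 ⊕ ℤ/4 ⊕ ℤ/4

Derivation:
rank_ℚ(R)=3; free=4−3=1
SNF(R) diag = [4, 4, 4] → torsion [4, 4, 4]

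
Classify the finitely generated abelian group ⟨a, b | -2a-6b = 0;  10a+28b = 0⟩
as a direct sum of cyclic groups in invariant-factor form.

rank_ℚ(R)=2; free=2−2=0
SNF(R) diag = [2, 2] → torsion [2, 2]

Answer: M ≅ ℤ/2 ⊕ ℤ/2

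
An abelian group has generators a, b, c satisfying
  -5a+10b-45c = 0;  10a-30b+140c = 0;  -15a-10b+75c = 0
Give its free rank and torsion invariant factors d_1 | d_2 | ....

rank_ℚ(R)=3; free=3−3=0
SNF(R) diag = [5, 10, 10] → torsion [5, 10, 10]

Answer: M ≅ ℤ/5 ⊕ ℤ/10 ⊕ ℤ/10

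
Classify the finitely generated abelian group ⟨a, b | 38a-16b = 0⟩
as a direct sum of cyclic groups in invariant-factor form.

rank_ℚ(R)=1; free=2−1=1
SNF(R) diag = [2] → torsion [2]

Answer: M ≅ ℤ^1 ⊕ ℤ/2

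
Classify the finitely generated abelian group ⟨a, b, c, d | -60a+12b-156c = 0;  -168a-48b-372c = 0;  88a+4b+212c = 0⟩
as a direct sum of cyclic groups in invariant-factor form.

Answer: M ≅ ℤ^1 ⊕ ℤ/4 ⊕ ℤ/12 ⊕ ℤ/36

Derivation:
rank_ℚ(R)=3; free=4−3=1
SNF(R) diag = [4, 12, 36] → torsion [4, 12, 36]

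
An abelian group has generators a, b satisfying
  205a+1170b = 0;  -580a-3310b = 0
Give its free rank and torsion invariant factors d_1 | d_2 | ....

rank_ℚ(R)=2; free=2−2=0
SNF(R) diag = [5, 10] → torsion [5, 10]

Answer: M ≅ ℤ/5 ⊕ ℤ/10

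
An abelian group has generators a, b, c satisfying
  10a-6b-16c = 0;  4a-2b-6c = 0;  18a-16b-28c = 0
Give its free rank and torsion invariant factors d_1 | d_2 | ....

Answer: M ≅ ℤ/2 ⊕ ℤ/2 ⊕ ℤ/6

Derivation:
rank_ℚ(R)=3; free=3−3=0
SNF(R) diag = [2, 2, 6] → torsion [2, 2, 6]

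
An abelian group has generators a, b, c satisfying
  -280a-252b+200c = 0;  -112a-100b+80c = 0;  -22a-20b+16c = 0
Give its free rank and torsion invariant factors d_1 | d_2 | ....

rank_ℚ(R)=3; free=3−3=0
SNF(R) diag = [2, 4, 8] → torsion [2, 4, 8]

Answer: M ≅ ℤ/2 ⊕ ℤ/4 ⊕ ℤ/8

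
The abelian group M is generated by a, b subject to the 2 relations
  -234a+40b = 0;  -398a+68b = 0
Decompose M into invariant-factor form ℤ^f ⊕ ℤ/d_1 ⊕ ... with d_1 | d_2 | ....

Answer: M ≅ ℤ/2 ⊕ ℤ/4

Derivation:
rank_ℚ(R)=2; free=2−2=0
SNF(R) diag = [2, 4] → torsion [2, 4]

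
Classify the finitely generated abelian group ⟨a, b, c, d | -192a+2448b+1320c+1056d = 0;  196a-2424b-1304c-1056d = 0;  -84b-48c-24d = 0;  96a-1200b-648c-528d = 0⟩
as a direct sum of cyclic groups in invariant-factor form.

rank_ℚ(R)=4; free=4−4=0
SNF(R) diag = [4, 12, 24, 48] → torsion [4, 12, 24, 48]

Answer: M ≅ ℤ/4 ⊕ ℤ/12 ⊕ ℤ/24 ⊕ ℤ/48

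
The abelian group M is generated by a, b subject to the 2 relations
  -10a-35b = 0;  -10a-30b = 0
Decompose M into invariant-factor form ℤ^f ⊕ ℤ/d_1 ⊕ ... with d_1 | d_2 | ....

Answer: M ≅ ℤ/5 ⊕ ℤ/10

Derivation:
rank_ℚ(R)=2; free=2−2=0
SNF(R) diag = [5, 10] → torsion [5, 10]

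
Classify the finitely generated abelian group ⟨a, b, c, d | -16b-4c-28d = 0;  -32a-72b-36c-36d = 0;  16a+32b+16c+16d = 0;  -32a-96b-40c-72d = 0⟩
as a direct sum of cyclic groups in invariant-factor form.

Answer: M ≅ ℤ/4 ⊕ ℤ/8 ⊕ ℤ/16 ⊕ ℤ/16

Derivation:
rank_ℚ(R)=4; free=4−4=0
SNF(R) diag = [4, 8, 16, 16] → torsion [4, 8, 16, 16]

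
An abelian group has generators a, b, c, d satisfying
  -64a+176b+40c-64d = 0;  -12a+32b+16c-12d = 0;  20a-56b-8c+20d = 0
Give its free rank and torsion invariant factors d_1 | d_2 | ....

Answer: M ≅ ℤ^1 ⊕ ℤ/4 ⊕ ℤ/8 ⊕ ℤ/8

Derivation:
rank_ℚ(R)=3; free=4−3=1
SNF(R) diag = [4, 8, 8] → torsion [4, 8, 8]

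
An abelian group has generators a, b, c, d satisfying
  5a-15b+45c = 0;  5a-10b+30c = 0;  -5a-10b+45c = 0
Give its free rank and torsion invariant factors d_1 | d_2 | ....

Answer: M ≅ ℤ^1 ⊕ ℤ/5 ⊕ ℤ/5 ⊕ ℤ/15

Derivation:
rank_ℚ(R)=3; free=4−3=1
SNF(R) diag = [5, 5, 15] → torsion [5, 5, 15]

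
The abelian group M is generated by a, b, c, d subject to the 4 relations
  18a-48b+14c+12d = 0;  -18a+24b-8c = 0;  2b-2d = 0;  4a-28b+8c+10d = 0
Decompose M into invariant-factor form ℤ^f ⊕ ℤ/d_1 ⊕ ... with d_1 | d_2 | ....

rank_ℚ(R)=4; free=4−4=0
SNF(R) diag = [2, 2, 2, 6] → torsion [2, 2, 2, 6]

Answer: M ≅ ℤ/2 ⊕ ℤ/2 ⊕ ℤ/2 ⊕ ℤ/6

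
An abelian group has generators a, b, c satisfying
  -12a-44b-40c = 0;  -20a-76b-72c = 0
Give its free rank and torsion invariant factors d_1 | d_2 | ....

Answer: M ≅ ℤ^1 ⊕ ℤ/4 ⊕ ℤ/8

Derivation:
rank_ℚ(R)=2; free=3−2=1
SNF(R) diag = [4, 8] → torsion [4, 8]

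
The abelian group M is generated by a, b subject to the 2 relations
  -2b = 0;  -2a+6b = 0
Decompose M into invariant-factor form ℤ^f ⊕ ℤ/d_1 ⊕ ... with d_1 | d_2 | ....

rank_ℚ(R)=2; free=2−2=0
SNF(R) diag = [2, 2] → torsion [2, 2]

Answer: M ≅ ℤ/2 ⊕ ℤ/2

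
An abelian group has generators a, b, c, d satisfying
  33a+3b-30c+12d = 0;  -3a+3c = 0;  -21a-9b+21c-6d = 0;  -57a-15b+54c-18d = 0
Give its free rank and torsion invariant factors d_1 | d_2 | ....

Answer: M ≅ ℤ/3 ⊕ ℤ/3 ⊕ ℤ/3 ⊕ ℤ/6

Derivation:
rank_ℚ(R)=4; free=4−4=0
SNF(R) diag = [3, 3, 3, 6] → torsion [3, 3, 3, 6]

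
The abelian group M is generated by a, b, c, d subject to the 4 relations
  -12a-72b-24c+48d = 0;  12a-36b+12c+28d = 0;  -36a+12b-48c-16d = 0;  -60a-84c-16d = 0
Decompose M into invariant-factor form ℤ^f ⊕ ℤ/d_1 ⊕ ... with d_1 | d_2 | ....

Answer: M ≅ ℤ/4 ⊕ ℤ/12 ⊕ ℤ/12 ⊕ ℤ/12

Derivation:
rank_ℚ(R)=4; free=4−4=0
SNF(R) diag = [4, 12, 12, 12] → torsion [4, 12, 12, 12]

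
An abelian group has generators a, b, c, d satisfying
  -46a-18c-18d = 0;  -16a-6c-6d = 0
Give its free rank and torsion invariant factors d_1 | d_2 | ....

Answer: M ≅ ℤ^2 ⊕ ℤ/2 ⊕ ℤ/6

Derivation:
rank_ℚ(R)=2; free=4−2=2
SNF(R) diag = [2, 6] → torsion [2, 6]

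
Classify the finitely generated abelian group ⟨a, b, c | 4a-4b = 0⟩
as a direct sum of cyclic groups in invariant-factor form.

rank_ℚ(R)=1; free=3−1=2
SNF(R) diag = [4] → torsion [4]

Answer: M ≅ ℤ^2 ⊕ ℤ/4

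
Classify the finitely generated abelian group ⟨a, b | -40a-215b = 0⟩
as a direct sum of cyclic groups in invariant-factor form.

Answer: M ≅ ℤ^1 ⊕ ℤ/5

Derivation:
rank_ℚ(R)=1; free=2−1=1
SNF(R) diag = [5] → torsion [5]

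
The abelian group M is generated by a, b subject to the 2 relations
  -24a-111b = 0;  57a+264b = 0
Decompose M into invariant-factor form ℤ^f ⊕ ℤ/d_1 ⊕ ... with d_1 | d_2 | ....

rank_ℚ(R)=2; free=2−2=0
SNF(R) diag = [3, 3] → torsion [3, 3]

Answer: M ≅ ℤ/3 ⊕ ℤ/3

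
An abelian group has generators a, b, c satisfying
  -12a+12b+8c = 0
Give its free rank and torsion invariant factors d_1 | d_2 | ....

Answer: M ≅ ℤ^2 ⊕ ℤ/4

Derivation:
rank_ℚ(R)=1; free=3−1=2
SNF(R) diag = [4] → torsion [4]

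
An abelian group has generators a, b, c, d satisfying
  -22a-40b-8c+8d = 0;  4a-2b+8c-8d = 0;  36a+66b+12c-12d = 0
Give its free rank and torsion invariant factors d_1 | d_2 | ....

rank_ℚ(R)=3; free=4−3=1
SNF(R) diag = [2, 6, 12] → torsion [2, 6, 12]

Answer: M ≅ ℤ^1 ⊕ ℤ/2 ⊕ ℤ/6 ⊕ ℤ/12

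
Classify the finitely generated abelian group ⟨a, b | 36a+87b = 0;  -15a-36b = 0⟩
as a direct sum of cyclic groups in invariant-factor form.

Answer: M ≅ ℤ/3 ⊕ ℤ/3

Derivation:
rank_ℚ(R)=2; free=2−2=0
SNF(R) diag = [3, 3] → torsion [3, 3]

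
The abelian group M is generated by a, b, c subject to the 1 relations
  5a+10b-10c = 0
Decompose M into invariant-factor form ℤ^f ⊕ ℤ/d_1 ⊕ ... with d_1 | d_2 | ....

Answer: M ≅ ℤ^2 ⊕ ℤ/5

Derivation:
rank_ℚ(R)=1; free=3−1=2
SNF(R) diag = [5] → torsion [5]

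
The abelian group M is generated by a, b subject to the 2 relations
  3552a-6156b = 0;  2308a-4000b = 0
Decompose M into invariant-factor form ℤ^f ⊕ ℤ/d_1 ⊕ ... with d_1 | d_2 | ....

Answer: M ≅ ℤ/4 ⊕ ℤ/12

Derivation:
rank_ℚ(R)=2; free=2−2=0
SNF(R) diag = [4, 12] → torsion [4, 12]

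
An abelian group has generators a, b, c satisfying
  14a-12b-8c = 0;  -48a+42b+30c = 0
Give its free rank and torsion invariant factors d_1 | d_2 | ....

Answer: M ≅ ℤ^1 ⊕ ℤ/2 ⊕ ℤ/6

Derivation:
rank_ℚ(R)=2; free=3−2=1
SNF(R) diag = [2, 6] → torsion [2, 6]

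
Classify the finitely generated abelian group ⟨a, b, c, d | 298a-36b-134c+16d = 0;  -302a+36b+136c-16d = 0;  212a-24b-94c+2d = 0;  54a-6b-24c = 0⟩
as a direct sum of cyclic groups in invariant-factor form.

Answer: M ≅ ℤ/2 ⊕ ℤ/2 ⊕ ℤ/6 ⊕ ℤ/6

Derivation:
rank_ℚ(R)=4; free=4−4=0
SNF(R) diag = [2, 2, 6, 6] → torsion [2, 2, 6, 6]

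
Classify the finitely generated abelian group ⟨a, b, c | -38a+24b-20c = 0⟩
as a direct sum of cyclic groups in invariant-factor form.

Answer: M ≅ ℤ^2 ⊕ ℤ/2

Derivation:
rank_ℚ(R)=1; free=3−1=2
SNF(R) diag = [2] → torsion [2]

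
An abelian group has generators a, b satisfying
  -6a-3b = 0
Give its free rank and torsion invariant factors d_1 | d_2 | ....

Answer: M ≅ ℤ^1 ⊕ ℤ/3

Derivation:
rank_ℚ(R)=1; free=2−1=1
SNF(R) diag = [3] → torsion [3]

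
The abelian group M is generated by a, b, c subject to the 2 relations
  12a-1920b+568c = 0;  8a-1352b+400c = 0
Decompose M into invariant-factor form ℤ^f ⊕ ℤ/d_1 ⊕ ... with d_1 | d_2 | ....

Answer: M ≅ ℤ^1 ⊕ ℤ/4 ⊕ ℤ/8

Derivation:
rank_ℚ(R)=2; free=3−2=1
SNF(R) diag = [4, 8] → torsion [4, 8]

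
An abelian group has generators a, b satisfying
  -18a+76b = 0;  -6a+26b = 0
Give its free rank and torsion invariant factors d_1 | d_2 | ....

Answer: M ≅ ℤ/2 ⊕ ℤ/6

Derivation:
rank_ℚ(R)=2; free=2−2=0
SNF(R) diag = [2, 6] → torsion [2, 6]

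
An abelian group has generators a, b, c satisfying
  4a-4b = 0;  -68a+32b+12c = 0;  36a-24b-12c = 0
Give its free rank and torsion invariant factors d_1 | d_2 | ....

Answer: M ≅ ℤ/4 ⊕ ℤ/12 ⊕ ℤ/24

Derivation:
rank_ℚ(R)=3; free=3−3=0
SNF(R) diag = [4, 12, 24] → torsion [4, 12, 24]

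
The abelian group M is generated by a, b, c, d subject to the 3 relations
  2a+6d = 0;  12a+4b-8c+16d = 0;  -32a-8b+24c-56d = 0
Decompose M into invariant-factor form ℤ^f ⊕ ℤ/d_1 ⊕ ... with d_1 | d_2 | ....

rank_ℚ(R)=3; free=4−3=1
SNF(R) diag = [2, 4, 8] → torsion [2, 4, 8]

Answer: M ≅ ℤ^1 ⊕ ℤ/2 ⊕ ℤ/4 ⊕ ℤ/8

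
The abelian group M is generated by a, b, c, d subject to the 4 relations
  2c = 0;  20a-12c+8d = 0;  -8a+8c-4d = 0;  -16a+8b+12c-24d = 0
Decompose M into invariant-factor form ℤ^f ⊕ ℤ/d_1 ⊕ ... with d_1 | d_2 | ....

rank_ℚ(R)=4; free=4−4=0
SNF(R) diag = [2, 4, 4, 8] → torsion [2, 4, 4, 8]

Answer: M ≅ ℤ/2 ⊕ ℤ/4 ⊕ ℤ/4 ⊕ ℤ/8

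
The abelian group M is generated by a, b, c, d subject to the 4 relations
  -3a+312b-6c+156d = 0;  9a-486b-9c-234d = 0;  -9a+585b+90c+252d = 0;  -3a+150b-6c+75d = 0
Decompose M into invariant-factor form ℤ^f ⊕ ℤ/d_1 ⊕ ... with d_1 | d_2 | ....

rank_ℚ(R)=4; free=4−4=0
SNF(R) diag = [3, 9, 27, 81] → torsion [3, 9, 27, 81]

Answer: M ≅ ℤ/3 ⊕ ℤ/9 ⊕ ℤ/27 ⊕ ℤ/81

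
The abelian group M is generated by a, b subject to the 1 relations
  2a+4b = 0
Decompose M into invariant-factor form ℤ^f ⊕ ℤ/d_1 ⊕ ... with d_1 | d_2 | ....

rank_ℚ(R)=1; free=2−1=1
SNF(R) diag = [2] → torsion [2]

Answer: M ≅ ℤ^1 ⊕ ℤ/2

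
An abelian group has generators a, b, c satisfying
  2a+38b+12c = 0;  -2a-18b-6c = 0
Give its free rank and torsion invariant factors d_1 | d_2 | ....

Answer: M ≅ ℤ^1 ⊕ ℤ/2 ⊕ ℤ/2

Derivation:
rank_ℚ(R)=2; free=3−2=1
SNF(R) diag = [2, 2] → torsion [2, 2]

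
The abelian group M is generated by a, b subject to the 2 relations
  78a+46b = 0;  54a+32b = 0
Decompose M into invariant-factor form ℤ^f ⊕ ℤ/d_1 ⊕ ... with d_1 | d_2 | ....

Answer: M ≅ ℤ/2 ⊕ ℤ/6

Derivation:
rank_ℚ(R)=2; free=2−2=0
SNF(R) diag = [2, 6] → torsion [2, 6]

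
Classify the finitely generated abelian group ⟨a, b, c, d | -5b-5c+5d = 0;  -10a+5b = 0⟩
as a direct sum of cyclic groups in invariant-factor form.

Answer: M ≅ ℤ^2 ⊕ ℤ/5 ⊕ ℤ/5

Derivation:
rank_ℚ(R)=2; free=4−2=2
SNF(R) diag = [5, 5] → torsion [5, 5]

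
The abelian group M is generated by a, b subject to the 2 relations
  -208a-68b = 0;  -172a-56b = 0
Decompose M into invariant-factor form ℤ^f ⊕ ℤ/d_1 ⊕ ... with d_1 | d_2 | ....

Answer: M ≅ ℤ/4 ⊕ ℤ/12

Derivation:
rank_ℚ(R)=2; free=2−2=0
SNF(R) diag = [4, 12] → torsion [4, 12]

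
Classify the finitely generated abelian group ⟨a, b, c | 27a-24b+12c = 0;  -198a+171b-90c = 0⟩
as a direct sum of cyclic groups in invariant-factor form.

Answer: M ≅ ℤ^1 ⊕ ℤ/3 ⊕ ℤ/9

Derivation:
rank_ℚ(R)=2; free=3−2=1
SNF(R) diag = [3, 9] → torsion [3, 9]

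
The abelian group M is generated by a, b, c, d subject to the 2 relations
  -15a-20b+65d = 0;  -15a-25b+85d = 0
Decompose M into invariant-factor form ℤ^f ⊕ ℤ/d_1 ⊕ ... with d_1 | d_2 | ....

rank_ℚ(R)=2; free=4−2=2
SNF(R) diag = [5, 15] → torsion [5, 15]

Answer: M ≅ ℤ^2 ⊕ ℤ/5 ⊕ ℤ/15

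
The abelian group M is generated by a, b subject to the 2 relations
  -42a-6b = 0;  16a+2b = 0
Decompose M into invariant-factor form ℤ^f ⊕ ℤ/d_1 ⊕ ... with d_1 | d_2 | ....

Answer: M ≅ ℤ/2 ⊕ ℤ/6

Derivation:
rank_ℚ(R)=2; free=2−2=0
SNF(R) diag = [2, 6] → torsion [2, 6]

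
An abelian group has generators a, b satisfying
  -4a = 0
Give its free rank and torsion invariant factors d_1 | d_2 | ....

Answer: M ≅ ℤ^1 ⊕ ℤ/4

Derivation:
rank_ℚ(R)=1; free=2−1=1
SNF(R) diag = [4] → torsion [4]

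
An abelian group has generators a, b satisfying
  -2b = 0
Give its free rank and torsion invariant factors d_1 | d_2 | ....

rank_ℚ(R)=1; free=2−1=1
SNF(R) diag = [2] → torsion [2]

Answer: M ≅ ℤ^1 ⊕ ℤ/2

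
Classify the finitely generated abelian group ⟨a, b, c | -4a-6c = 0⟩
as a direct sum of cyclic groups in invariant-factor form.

Answer: M ≅ ℤ^2 ⊕ ℤ/2

Derivation:
rank_ℚ(R)=1; free=3−1=2
SNF(R) diag = [2] → torsion [2]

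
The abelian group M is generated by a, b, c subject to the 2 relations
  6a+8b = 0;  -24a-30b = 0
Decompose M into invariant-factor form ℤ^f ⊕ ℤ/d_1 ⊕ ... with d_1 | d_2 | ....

Answer: M ≅ ℤ^1 ⊕ ℤ/2 ⊕ ℤ/6

Derivation:
rank_ℚ(R)=2; free=3−2=1
SNF(R) diag = [2, 6] → torsion [2, 6]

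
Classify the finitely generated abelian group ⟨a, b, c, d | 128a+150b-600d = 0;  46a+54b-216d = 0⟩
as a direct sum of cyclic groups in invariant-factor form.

rank_ℚ(R)=2; free=4−2=2
SNF(R) diag = [2, 6] → torsion [2, 6]

Answer: M ≅ ℤ^2 ⊕ ℤ/2 ⊕ ℤ/6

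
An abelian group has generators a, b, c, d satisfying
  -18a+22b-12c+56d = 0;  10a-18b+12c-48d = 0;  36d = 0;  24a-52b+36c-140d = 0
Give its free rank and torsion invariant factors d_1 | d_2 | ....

rank_ℚ(R)=4; free=4−4=0
SNF(R) diag = [2, 4, 12, 36] → torsion [2, 4, 12, 36]

Answer: M ≅ ℤ/2 ⊕ ℤ/4 ⊕ ℤ/12 ⊕ ℤ/36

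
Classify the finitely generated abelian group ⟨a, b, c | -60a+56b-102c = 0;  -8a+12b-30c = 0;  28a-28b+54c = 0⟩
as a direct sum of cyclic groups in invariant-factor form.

rank_ℚ(R)=3; free=3−3=0
SNF(R) diag = [2, 4, 12] → torsion [2, 4, 12]

Answer: M ≅ ℤ/2 ⊕ ℤ/4 ⊕ ℤ/12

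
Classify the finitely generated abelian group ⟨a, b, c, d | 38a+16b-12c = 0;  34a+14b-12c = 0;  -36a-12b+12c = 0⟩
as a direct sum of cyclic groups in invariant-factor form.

Answer: M ≅ ℤ^1 ⊕ ℤ/2 ⊕ ℤ/6 ⊕ ℤ/12

Derivation:
rank_ℚ(R)=3; free=4−3=1
SNF(R) diag = [2, 6, 12] → torsion [2, 6, 12]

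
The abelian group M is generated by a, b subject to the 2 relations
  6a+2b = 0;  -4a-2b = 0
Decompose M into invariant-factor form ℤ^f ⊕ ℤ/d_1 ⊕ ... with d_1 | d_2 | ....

rank_ℚ(R)=2; free=2−2=0
SNF(R) diag = [2, 2] → torsion [2, 2]

Answer: M ≅ ℤ/2 ⊕ ℤ/2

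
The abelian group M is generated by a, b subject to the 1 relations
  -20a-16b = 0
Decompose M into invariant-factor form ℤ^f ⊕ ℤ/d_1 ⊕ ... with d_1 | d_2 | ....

rank_ℚ(R)=1; free=2−1=1
SNF(R) diag = [4] → torsion [4]

Answer: M ≅ ℤ^1 ⊕ ℤ/4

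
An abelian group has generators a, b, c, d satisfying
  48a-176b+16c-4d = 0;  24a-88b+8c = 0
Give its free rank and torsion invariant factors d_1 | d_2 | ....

rank_ℚ(R)=2; free=4−2=2
SNF(R) diag = [4, 8] → torsion [4, 8]

Answer: M ≅ ℤ^2 ⊕ ℤ/4 ⊕ ℤ/8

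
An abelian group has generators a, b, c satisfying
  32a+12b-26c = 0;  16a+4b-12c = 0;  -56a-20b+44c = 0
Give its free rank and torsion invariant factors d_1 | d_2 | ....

rank_ℚ(R)=3; free=3−3=0
SNF(R) diag = [2, 4, 8] → torsion [2, 4, 8]

Answer: M ≅ ℤ/2 ⊕ ℤ/4 ⊕ ℤ/8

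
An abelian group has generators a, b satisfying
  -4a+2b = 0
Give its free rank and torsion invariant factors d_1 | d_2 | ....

Answer: M ≅ ℤ^1 ⊕ ℤ/2

Derivation:
rank_ℚ(R)=1; free=2−1=1
SNF(R) diag = [2] → torsion [2]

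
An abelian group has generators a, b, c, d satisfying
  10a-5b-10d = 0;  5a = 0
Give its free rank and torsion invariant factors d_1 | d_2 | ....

Answer: M ≅ ℤ^2 ⊕ ℤ/5 ⊕ ℤ/5

Derivation:
rank_ℚ(R)=2; free=4−2=2
SNF(R) diag = [5, 5] → torsion [5, 5]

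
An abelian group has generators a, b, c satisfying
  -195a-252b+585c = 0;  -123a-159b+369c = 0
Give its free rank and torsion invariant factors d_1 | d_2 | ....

rank_ℚ(R)=2; free=3−2=1
SNF(R) diag = [3, 3] → torsion [3, 3]

Answer: M ≅ ℤ^1 ⊕ ℤ/3 ⊕ ℤ/3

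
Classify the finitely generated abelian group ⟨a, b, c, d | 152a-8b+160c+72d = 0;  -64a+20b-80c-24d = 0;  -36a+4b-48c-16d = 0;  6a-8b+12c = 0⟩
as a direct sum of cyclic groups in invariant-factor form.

Answer: M ≅ ℤ/2 ⊕ ℤ/4 ⊕ ℤ/8 ⊕ ℤ/24

Derivation:
rank_ℚ(R)=4; free=4−4=0
SNF(R) diag = [2, 4, 8, 24] → torsion [2, 4, 8, 24]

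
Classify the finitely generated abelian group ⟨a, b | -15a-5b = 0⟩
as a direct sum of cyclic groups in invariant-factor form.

Answer: M ≅ ℤ^1 ⊕ ℤ/5

Derivation:
rank_ℚ(R)=1; free=2−1=1
SNF(R) diag = [5] → torsion [5]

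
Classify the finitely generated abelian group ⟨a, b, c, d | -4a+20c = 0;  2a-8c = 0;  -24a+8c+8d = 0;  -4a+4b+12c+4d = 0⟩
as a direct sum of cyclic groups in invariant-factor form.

rank_ℚ(R)=4; free=4−4=0
SNF(R) diag = [2, 4, 4, 8] → torsion [2, 4, 4, 8]

Answer: M ≅ ℤ/2 ⊕ ℤ/4 ⊕ ℤ/4 ⊕ ℤ/8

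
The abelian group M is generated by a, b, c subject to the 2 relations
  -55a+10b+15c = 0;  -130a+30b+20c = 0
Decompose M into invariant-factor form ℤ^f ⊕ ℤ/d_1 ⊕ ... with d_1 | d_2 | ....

rank_ℚ(R)=2; free=3−2=1
SNF(R) diag = [5, 10] → torsion [5, 10]

Answer: M ≅ ℤ^1 ⊕ ℤ/5 ⊕ ℤ/10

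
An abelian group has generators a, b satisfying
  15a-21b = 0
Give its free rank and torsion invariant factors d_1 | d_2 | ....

Answer: M ≅ ℤ^1 ⊕ ℤ/3

Derivation:
rank_ℚ(R)=1; free=2−1=1
SNF(R) diag = [3] → torsion [3]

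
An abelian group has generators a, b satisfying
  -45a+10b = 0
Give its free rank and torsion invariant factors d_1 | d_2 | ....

rank_ℚ(R)=1; free=2−1=1
SNF(R) diag = [5] → torsion [5]

Answer: M ≅ ℤ^1 ⊕ ℤ/5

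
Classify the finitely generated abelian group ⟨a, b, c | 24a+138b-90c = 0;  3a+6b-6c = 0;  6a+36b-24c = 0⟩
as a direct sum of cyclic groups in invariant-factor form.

rank_ℚ(R)=3; free=3−3=0
SNF(R) diag = [3, 6, 12] → torsion [3, 6, 12]

Answer: M ≅ ℤ/3 ⊕ ℤ/6 ⊕ ℤ/12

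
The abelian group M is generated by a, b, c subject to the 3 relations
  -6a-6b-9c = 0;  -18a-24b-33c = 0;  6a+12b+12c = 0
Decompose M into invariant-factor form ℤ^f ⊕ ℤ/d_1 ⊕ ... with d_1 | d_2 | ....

Answer: M ≅ ℤ/3 ⊕ ℤ/6 ⊕ ℤ/6

Derivation:
rank_ℚ(R)=3; free=3−3=0
SNF(R) diag = [3, 6, 6] → torsion [3, 6, 6]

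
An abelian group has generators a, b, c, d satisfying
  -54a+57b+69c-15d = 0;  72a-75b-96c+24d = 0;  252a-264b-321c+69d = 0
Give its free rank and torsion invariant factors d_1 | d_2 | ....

Answer: M ≅ ℤ^1 ⊕ ℤ/3 ⊕ ℤ/9 ⊕ ℤ/18

Derivation:
rank_ℚ(R)=3; free=4−3=1
SNF(R) diag = [3, 9, 18] → torsion [3, 9, 18]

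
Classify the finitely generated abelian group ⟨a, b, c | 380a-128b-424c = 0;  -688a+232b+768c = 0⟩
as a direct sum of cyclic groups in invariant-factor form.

Answer: M ≅ ℤ^1 ⊕ ℤ/4 ⊕ ℤ/8

Derivation:
rank_ℚ(R)=2; free=3−2=1
SNF(R) diag = [4, 8] → torsion [4, 8]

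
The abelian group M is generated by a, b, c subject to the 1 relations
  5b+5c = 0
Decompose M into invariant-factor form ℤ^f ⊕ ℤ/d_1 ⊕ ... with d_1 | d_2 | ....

Answer: M ≅ ℤ^2 ⊕ ℤ/5

Derivation:
rank_ℚ(R)=1; free=3−1=2
SNF(R) diag = [5] → torsion [5]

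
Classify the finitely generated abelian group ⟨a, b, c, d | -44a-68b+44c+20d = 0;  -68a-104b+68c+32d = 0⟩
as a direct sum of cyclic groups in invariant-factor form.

Answer: M ≅ ℤ^2 ⊕ ℤ/4 ⊕ ℤ/12

Derivation:
rank_ℚ(R)=2; free=4−2=2
SNF(R) diag = [4, 12] → torsion [4, 12]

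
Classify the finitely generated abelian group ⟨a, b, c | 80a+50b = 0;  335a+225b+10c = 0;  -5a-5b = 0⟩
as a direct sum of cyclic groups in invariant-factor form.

Answer: M ≅ ℤ/5 ⊕ ℤ/10 ⊕ ℤ/30

Derivation:
rank_ℚ(R)=3; free=3−3=0
SNF(R) diag = [5, 10, 30] → torsion [5, 10, 30]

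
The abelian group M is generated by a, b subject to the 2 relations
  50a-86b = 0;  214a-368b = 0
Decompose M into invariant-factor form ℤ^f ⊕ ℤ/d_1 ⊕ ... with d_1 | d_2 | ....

Answer: M ≅ ℤ/2 ⊕ ℤ/2

Derivation:
rank_ℚ(R)=2; free=2−2=0
SNF(R) diag = [2, 2] → torsion [2, 2]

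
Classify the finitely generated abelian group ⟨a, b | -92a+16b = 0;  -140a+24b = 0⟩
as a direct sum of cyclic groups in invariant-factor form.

Answer: M ≅ ℤ/4 ⊕ ℤ/8

Derivation:
rank_ℚ(R)=2; free=2−2=0
SNF(R) diag = [4, 8] → torsion [4, 8]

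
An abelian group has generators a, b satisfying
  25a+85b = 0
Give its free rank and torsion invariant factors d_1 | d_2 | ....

rank_ℚ(R)=1; free=2−1=1
SNF(R) diag = [5] → torsion [5]

Answer: M ≅ ℤ^1 ⊕ ℤ/5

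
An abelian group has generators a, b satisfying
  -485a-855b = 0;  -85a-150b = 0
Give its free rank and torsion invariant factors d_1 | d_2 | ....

Answer: M ≅ ℤ/5 ⊕ ℤ/15

Derivation:
rank_ℚ(R)=2; free=2−2=0
SNF(R) diag = [5, 15] → torsion [5, 15]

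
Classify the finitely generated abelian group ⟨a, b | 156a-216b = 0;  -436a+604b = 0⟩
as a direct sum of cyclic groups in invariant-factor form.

Answer: M ≅ ℤ/4 ⊕ ℤ/12

Derivation:
rank_ℚ(R)=2; free=2−2=0
SNF(R) diag = [4, 12] → torsion [4, 12]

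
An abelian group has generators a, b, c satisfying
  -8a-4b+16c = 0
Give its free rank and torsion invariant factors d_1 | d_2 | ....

rank_ℚ(R)=1; free=3−1=2
SNF(R) diag = [4] → torsion [4]

Answer: M ≅ ℤ^2 ⊕ ℤ/4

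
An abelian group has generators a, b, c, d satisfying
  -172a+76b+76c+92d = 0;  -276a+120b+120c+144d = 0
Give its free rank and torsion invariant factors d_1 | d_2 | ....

rank_ℚ(R)=2; free=4−2=2
SNF(R) diag = [4, 12] → torsion [4, 12]

Answer: M ≅ ℤ^2 ⊕ ℤ/4 ⊕ ℤ/12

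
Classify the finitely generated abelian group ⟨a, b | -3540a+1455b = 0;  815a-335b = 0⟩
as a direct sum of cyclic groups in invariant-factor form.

rank_ℚ(R)=2; free=2−2=0
SNF(R) diag = [5, 15] → torsion [5, 15]

Answer: M ≅ ℤ/5 ⊕ ℤ/15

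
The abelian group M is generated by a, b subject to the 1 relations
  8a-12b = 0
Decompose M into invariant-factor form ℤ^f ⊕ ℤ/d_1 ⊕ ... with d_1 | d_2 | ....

rank_ℚ(R)=1; free=2−1=1
SNF(R) diag = [4] → torsion [4]

Answer: M ≅ ℤ^1 ⊕ ℤ/4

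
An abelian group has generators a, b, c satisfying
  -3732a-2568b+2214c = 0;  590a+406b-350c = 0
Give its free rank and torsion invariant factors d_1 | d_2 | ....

rank_ℚ(R)=2; free=3−2=1
SNF(R) diag = [2, 6] → torsion [2, 6]

Answer: M ≅ ℤ^1 ⊕ ℤ/2 ⊕ ℤ/6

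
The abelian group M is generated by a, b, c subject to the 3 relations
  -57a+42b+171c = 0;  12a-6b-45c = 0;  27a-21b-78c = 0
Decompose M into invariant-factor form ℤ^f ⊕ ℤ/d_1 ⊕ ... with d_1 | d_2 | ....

Answer: M ≅ ℤ/3 ⊕ ℤ/3 ⊕ ℤ/9

Derivation:
rank_ℚ(R)=3; free=3−3=0
SNF(R) diag = [3, 3, 9] → torsion [3, 3, 9]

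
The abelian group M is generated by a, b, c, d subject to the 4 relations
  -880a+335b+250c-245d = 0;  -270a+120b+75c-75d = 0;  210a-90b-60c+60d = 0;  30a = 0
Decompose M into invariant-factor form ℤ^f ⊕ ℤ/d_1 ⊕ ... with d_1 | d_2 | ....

rank_ℚ(R)=4; free=4−4=0
SNF(R) diag = [5, 15, 30, 30] → torsion [5, 15, 30, 30]

Answer: M ≅ ℤ/5 ⊕ ℤ/15 ⊕ ℤ/30 ⊕ ℤ/30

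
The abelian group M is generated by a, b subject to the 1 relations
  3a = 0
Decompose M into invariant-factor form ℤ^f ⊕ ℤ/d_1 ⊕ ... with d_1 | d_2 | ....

Answer: M ≅ ℤ^1 ⊕ ℤ/3

Derivation:
rank_ℚ(R)=1; free=2−1=1
SNF(R) diag = [3] → torsion [3]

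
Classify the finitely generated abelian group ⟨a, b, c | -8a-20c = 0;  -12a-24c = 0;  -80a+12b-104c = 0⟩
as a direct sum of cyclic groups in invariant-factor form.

rank_ℚ(R)=3; free=3−3=0
SNF(R) diag = [4, 12, 12] → torsion [4, 12, 12]

Answer: M ≅ ℤ/4 ⊕ ℤ/12 ⊕ ℤ/12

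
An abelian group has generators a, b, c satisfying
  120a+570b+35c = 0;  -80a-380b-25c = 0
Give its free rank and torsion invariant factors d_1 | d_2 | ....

rank_ℚ(R)=2; free=3−2=1
SNF(R) diag = [5, 10] → torsion [5, 10]

Answer: M ≅ ℤ^1 ⊕ ℤ/5 ⊕ ℤ/10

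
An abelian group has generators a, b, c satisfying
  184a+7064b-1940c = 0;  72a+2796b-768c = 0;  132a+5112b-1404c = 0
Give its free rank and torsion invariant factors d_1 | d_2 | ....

Answer: M ≅ ℤ/4 ⊕ ℤ/12 ⊕ ℤ/12

Derivation:
rank_ℚ(R)=3; free=3−3=0
SNF(R) diag = [4, 12, 12] → torsion [4, 12, 12]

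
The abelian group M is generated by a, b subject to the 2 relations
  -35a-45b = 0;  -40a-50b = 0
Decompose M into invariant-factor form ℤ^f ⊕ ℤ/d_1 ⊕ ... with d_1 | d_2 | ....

Answer: M ≅ ℤ/5 ⊕ ℤ/10

Derivation:
rank_ℚ(R)=2; free=2−2=0
SNF(R) diag = [5, 10] → torsion [5, 10]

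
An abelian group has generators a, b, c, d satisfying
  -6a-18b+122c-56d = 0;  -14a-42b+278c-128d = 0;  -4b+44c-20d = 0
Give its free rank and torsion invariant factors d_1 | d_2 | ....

rank_ℚ(R)=3; free=4−3=1
SNF(R) diag = [2, 4, 4] → torsion [2, 4, 4]

Answer: M ≅ ℤ^1 ⊕ ℤ/2 ⊕ ℤ/4 ⊕ ℤ/4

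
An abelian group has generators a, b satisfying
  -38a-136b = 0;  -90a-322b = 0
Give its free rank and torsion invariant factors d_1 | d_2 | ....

rank_ℚ(R)=2; free=2−2=0
SNF(R) diag = [2, 2] → torsion [2, 2]

Answer: M ≅ ℤ/2 ⊕ ℤ/2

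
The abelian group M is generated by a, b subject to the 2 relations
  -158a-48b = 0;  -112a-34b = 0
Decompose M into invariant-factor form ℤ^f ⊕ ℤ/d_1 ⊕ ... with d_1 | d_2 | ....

Answer: M ≅ ℤ/2 ⊕ ℤ/2

Derivation:
rank_ℚ(R)=2; free=2−2=0
SNF(R) diag = [2, 2] → torsion [2, 2]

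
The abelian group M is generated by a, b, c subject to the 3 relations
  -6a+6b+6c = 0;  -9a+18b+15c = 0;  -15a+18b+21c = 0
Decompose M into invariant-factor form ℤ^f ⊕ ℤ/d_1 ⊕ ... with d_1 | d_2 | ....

rank_ℚ(R)=3; free=3−3=0
SNF(R) diag = [3, 6, 12] → torsion [3, 6, 12]

Answer: M ≅ ℤ/3 ⊕ ℤ/6 ⊕ ℤ/12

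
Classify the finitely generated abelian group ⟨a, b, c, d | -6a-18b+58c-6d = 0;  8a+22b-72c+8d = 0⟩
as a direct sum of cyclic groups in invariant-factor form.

Answer: M ≅ ℤ^2 ⊕ ℤ/2 ⊕ ℤ/2

Derivation:
rank_ℚ(R)=2; free=4−2=2
SNF(R) diag = [2, 2] → torsion [2, 2]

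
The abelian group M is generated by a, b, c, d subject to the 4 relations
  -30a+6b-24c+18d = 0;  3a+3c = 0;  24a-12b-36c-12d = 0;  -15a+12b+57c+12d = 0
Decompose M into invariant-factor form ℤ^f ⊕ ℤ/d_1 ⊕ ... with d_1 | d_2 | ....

Answer: M ≅ ℤ/3 ⊕ ℤ/6 ⊕ ℤ/12 ⊕ ℤ/24

Derivation:
rank_ℚ(R)=4; free=4−4=0
SNF(R) diag = [3, 6, 12, 24] → torsion [3, 6, 12, 24]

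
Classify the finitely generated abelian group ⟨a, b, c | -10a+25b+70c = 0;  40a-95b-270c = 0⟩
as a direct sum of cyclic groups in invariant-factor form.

rank_ℚ(R)=2; free=3−2=1
SNF(R) diag = [5, 10] → torsion [5, 10]

Answer: M ≅ ℤ^1 ⊕ ℤ/5 ⊕ ℤ/10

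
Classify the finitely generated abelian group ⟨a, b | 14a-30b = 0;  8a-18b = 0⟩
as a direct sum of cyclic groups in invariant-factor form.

rank_ℚ(R)=2; free=2−2=0
SNF(R) diag = [2, 6] → torsion [2, 6]

Answer: M ≅ ℤ/2 ⊕ ℤ/6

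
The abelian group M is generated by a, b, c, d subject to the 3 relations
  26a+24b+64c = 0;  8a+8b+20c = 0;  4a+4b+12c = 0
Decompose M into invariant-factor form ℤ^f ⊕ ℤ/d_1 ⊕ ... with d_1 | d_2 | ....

rank_ℚ(R)=3; free=4−3=1
SNF(R) diag = [2, 4, 4] → torsion [2, 4, 4]

Answer: M ≅ ℤ^1 ⊕ ℤ/2 ⊕ ℤ/4 ⊕ ℤ/4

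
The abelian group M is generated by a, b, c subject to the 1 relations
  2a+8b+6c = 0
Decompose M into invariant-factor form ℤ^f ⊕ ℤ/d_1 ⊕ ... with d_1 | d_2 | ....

Answer: M ≅ ℤ^2 ⊕ ℤ/2

Derivation:
rank_ℚ(R)=1; free=3−1=2
SNF(R) diag = [2] → torsion [2]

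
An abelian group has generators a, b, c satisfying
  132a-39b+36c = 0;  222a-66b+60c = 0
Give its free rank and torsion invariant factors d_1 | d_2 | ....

Answer: M ≅ ℤ^1 ⊕ ℤ/3 ⊕ ℤ/6

Derivation:
rank_ℚ(R)=2; free=3−2=1
SNF(R) diag = [3, 6] → torsion [3, 6]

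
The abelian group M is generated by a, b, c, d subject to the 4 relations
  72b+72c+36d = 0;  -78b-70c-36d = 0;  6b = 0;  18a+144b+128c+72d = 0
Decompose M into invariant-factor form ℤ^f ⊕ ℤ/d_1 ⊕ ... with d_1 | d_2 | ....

Answer: M ≅ ℤ/2 ⊕ ℤ/6 ⊕ ℤ/18 ⊕ ℤ/36

Derivation:
rank_ℚ(R)=4; free=4−4=0
SNF(R) diag = [2, 6, 18, 36] → torsion [2, 6, 18, 36]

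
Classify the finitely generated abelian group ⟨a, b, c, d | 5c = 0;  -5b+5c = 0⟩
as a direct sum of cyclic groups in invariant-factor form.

rank_ℚ(R)=2; free=4−2=2
SNF(R) diag = [5, 5] → torsion [5, 5]

Answer: M ≅ ℤ^2 ⊕ ℤ/5 ⊕ ℤ/5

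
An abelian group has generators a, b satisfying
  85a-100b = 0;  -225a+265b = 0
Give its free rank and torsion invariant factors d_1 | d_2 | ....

Answer: M ≅ ℤ/5 ⊕ ℤ/5

Derivation:
rank_ℚ(R)=2; free=2−2=0
SNF(R) diag = [5, 5] → torsion [5, 5]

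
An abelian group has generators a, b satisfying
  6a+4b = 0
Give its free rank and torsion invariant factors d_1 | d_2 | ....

rank_ℚ(R)=1; free=2−1=1
SNF(R) diag = [2] → torsion [2]

Answer: M ≅ ℤ^1 ⊕ ℤ/2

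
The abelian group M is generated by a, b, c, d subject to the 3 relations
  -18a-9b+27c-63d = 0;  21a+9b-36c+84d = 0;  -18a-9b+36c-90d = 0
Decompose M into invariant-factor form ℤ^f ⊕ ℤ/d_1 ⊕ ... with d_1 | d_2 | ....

Answer: M ≅ ℤ^1 ⊕ ℤ/3 ⊕ ℤ/9 ⊕ ℤ/9

Derivation:
rank_ℚ(R)=3; free=4−3=1
SNF(R) diag = [3, 9, 9] → torsion [3, 9, 9]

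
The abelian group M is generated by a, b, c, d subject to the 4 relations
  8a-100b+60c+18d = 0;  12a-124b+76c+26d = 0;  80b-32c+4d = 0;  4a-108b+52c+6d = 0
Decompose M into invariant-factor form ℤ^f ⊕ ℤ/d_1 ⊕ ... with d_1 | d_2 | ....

rank_ℚ(R)=4; free=4−4=0
SNF(R) diag = [2, 4, 8, 24] → torsion [2, 4, 8, 24]

Answer: M ≅ ℤ/2 ⊕ ℤ/4 ⊕ ℤ/8 ⊕ ℤ/24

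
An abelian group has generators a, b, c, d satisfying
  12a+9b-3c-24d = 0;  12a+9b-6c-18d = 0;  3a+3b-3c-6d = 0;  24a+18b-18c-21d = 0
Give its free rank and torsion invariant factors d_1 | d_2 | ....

rank_ℚ(R)=4; free=4−4=0
SNF(R) diag = [3, 3, 3, 3] → torsion [3, 3, 3, 3]

Answer: M ≅ ℤ/3 ⊕ ℤ/3 ⊕ ℤ/3 ⊕ ℤ/3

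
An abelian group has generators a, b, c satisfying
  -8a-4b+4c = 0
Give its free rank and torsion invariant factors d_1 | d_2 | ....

Answer: M ≅ ℤ^2 ⊕ ℤ/4

Derivation:
rank_ℚ(R)=1; free=3−1=2
SNF(R) diag = [4] → torsion [4]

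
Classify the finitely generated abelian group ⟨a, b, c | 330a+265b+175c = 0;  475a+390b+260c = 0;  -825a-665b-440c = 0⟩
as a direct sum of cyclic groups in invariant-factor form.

Answer: M ≅ ℤ/5 ⊕ ℤ/5 ⊕ ℤ/15

Derivation:
rank_ℚ(R)=3; free=3−3=0
SNF(R) diag = [5, 5, 15] → torsion [5, 5, 15]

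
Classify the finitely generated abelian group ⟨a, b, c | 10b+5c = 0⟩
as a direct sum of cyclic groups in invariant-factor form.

rank_ℚ(R)=1; free=3−1=2
SNF(R) diag = [5] → torsion [5]

Answer: M ≅ ℤ^2 ⊕ ℤ/5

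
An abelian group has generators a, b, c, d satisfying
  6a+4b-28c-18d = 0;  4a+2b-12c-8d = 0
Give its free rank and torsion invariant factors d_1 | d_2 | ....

Answer: M ≅ ℤ^2 ⊕ ℤ/2 ⊕ ℤ/2

Derivation:
rank_ℚ(R)=2; free=4−2=2
SNF(R) diag = [2, 2] → torsion [2, 2]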